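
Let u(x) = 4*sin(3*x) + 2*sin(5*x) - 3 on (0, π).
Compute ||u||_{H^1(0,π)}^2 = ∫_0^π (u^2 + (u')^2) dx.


||u||_{H^1(0,π)}^2 = -104/5 + 141*π

u'(x) = 12*cos(3*x) + 10*cos(5*x).
Expand u² and (u')² and integrate term by term on (0, π), using: for integers n ≥ 1, ∫_0^π sin²(nx) dx = ∫_0^π cos²(nx) dx = π/2; for n ≠ n', ∫_0^π sin(nx)sin(n'x) dx = ∫_0^π cos(nx)cos(n'x) dx = 0; and by product-to-sum, ∫_0^π sin(nx)cos(n'x) dx = ½∫_0^π [sin((n+n')x) + sin((n−n')x)] dx, which is 0 when n+n' is even and 2n/(n²−n'²) when n+n' is odd (it need not vanish on (0, π)). For the constant mode: ∫_0^π 1 dx = π, ∫_0^π cos(nx) dx = 0, ∫_0^π sin(nx) dx = (1−(−1)^n)/n.
  u² squared terms: (-3)²·∫1 dx = 9·π = 9*π;  (2)²·∫sin(5x)² dx = 4·π/2 = 2*π;  (4)²·∫sin(3x)² dx = 16·π/2 = 8*π.
  u² cross terms: 2·(-3)·(2)·∫1·sin(5x) dx = -12·(2/5) = -24/5;  2·(-3)·(4)·∫1·sin(3x) dx = -24·(2/3) = -16;  2·(2)·(4)·∫sin(5x)·sin(3x) dx = 16·(0) = 0.
  So ∫_0^π u² dx = 9*π + 2*π + 8*π − 24/5 − 16 + 0 = -104/5 + 19*π.
  (u')² squared terms: (10)²·∫cos(5x)² dx = 100·π/2 = 50*π;  (12)²·∫cos(3x)² dx = 144·π/2 = 72*π.
  (u')² cross terms: 2·(10)·(12)·∫cos(5x)·cos(3x) dx = 240·(0) = 0.
  So ∫_0^π (u')² dx = 50*π + 72*π + 0 = 122*π.
||u||_{H^1}^2 = (-104/5 + 19*π) + (122*π) = -104/5 + 141*π.


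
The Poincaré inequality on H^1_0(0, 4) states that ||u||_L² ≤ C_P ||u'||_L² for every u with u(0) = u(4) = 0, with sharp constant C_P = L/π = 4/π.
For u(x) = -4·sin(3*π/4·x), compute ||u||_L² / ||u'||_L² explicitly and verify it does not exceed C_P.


||u||_L² / ||u'||_L² = 4/(3*π) < C_P = 4/π.

u(x) = -4·sin(3*π/4·x), so u'(x) = -3*π*cos(3*π*x/4).
Writing u(x) = A·sin(kπx/L) with A = -4 and k = 3, use ∫_0^L sin²(kπx/L) dx = L/2 and ∫_0^L cos²(kπx/L) dx = L/2.
u² = 16·sin²(3*π/4·x) and (u')² = 9*π^2·cos²(3*π/4·x), and each of sin², cos² integrates to L/2 = 2 over (0, 4).
∫_0^4 u² dx = 32, so ||u||_L² = 4*sqrt(2).
∫_0^4 (u')² dx = 18*π^2, so ||u'||_L² = 3*sqrt(2)*π.
Ratio ||u||_L² / ||u'||_L² = 4/(3*π).
Sharp Poincaré constant on H^1_0(0, 4) is C_P = L/π = 4/π, achieved by sin(π/4·x).
This is the k = 3 harmonic; the ratio L/(kπ) is strictly less than C_P = L/π, consistent with the sharp inequality ||u||_L² ≤ C_P ||u'||_L².


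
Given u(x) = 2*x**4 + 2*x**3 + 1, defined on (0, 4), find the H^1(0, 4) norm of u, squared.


||u||_{H^1}^2 = 26157052/63

The H^1 norm (squared) on an interval (0, L) is
  ||u||_{H^1}^2 = ∫_0^L u(x)^2 dx + ∫_0^L u'(x)^2 dx.
Compute u'(x) = 8*x**3 + 6*x**2.
Then u(x)^2 = 4*x**8 + 8*x**7 + 4*x**6 + 4*x**4 + 4*x**3 + 1 and u'(x)^2 = 64*x**6 + 96*x**5 + 36*x**4.
Integrate each monomial from 0 to 4 using ∫_0^4 c·x^n dx = c·4^(n+1)/(n+1):
  ∫_0^4 u(x)^2 dx = ∫_0^4 (4*x^8 + 8*x^7 + 4*x^6 + 4*x^4 + 4*x^3 + 1) dx. Term by term:
    ∫_0^4 4*x^8 dx = 1048576/9;  ∫_0^4 8*x^7 dx = 65536;  ∫_0^4 4*x^6 dx = 65536/7;
    ∫_0^4 4*x^4 dx = 4096/5;  ∫_0^4 4*x^3 dx = 256;  ∫_0^4 1 dx = 4.
  Sum: 1048576/9 + 65536 + 65536/7 + 4096/5 + 256 + 4 = 60633068/315.
  ∫_0^4 u'(x)^2 dx = ∫_0^4 (64*x^6 + 96*x^5 + 36*x^4) dx. Term by term:
    ∫_0^4 64*x^6 dx = 1048576/7;  ∫_0^4 96*x^5 dx = 65536;  ∫_0^4 36*x^4 dx = 36864/5.
  Sum: 1048576/7 + 65536 + 36864/5 = 7794688/35.
Adding: ||u||_{H^1}^2 = 60633068/315 + 7794688/35 = 26157052/63.


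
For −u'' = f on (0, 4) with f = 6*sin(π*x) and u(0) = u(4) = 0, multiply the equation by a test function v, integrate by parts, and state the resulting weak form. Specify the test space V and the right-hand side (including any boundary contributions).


V = H^1_0(0, 4) (so v(0) = v(4) = 0); weak form: ∫_0^4 u'v' dx = ∫_0^4 (6*sin(π*x)) v dx for all v ∈ V.

Multiply both sides by a test function v and integrate from 0 to 4:
  ∫_0^4 −u''(x) v(x) dx = ∫_0^4 f(x) v(x) dx.
Integrate the LHS by parts once:
  ∫_0^4 −u'' v dx = −[u'(x) v(x)]_0^4 + ∫_0^4 u'(x) v'(x) dx.
Thus ∫_0^4 u'(x) v'(x) dx = ∫_0^4 f(x) v(x) dx + [u'(x) v(x)]_0^4.
Choose V so that boundary terms are either known or forced to vanish.
u is Dirichlet: u(0) = u(4) = 0. Let V = H^1_0(0, 4); then v(0) = v(4) = 0, and [u' v]_0^4 = 0.
Weak formulation: find u (satisfying any essential BC) such that ∫_0^4 u'(x) v'(x) dx = ∫_0^4 f v dx for all v ∈ V.
Substituting f(x) = 6*sin(π*x), the right-hand side is ∫_0^4 (6*sin(π*x)) v dx.


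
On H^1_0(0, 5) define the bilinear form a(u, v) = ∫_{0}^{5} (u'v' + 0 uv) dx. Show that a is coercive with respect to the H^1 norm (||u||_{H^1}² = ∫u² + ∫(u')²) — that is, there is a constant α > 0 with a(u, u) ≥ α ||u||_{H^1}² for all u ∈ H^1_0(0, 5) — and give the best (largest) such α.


α = π^2/(π^2 + 25)

Coercivity of a(·,·) on H^1_0(0, 5) means a(u, u) ≥ α ||u||_{H^1}² for every u ∈ H^1_0.
The interval has length L = 5, and Poincaré/coercivity depend only on L. Here a(u, u) = ∫(u')² + (0)·∫u².
Here c = 0, so a(u,u) = ∫(u')² alone. The condition a(u,u) ≥ α||u||_{H^1}² reads (1−α)∫(u')² ≥ (α−c)∫u². Any admissible α is ≤ 1 (rapidly oscillating u have ∫u²/∫(u')² → 0), and α = 1 would force 0 ≥ (1−c)∫u², impossible since c < 1; so 1−α > 0. By the sharp Poincaré inequality on H^1_0 of an interval of length L, ∫(u')² ≥ (π/L)²∫u² with equality for the first sine mode sin(π(x−x₀)/L) (x₀ the left endpoint), so the inequality holds for all u iff (1−α)(π/L)² ≥ α − c, i.e. α ≤ ((π/L)² + c)/((π/L)² + 1) = (1 + c(L/π)²)/(1 + (L/π)²). (Direct route, valid since c ≤ 0: Poincaré gives c∫u² ≥ c(L/π)²∫(u')², so a(u,u) ≥ (1 + c(L/π)²)∫(u')², while ||u||_{H^1}² ≤ (1 + (L/π)²)∫(u')²; dividing yields the same α.) With (π/L)² = π^2/25 and c = 0, the largest admissible constant is α = ((π/L)² + c)/((π/L)² + 1).
Simplifying, α = π^2/(π^2 + 25).


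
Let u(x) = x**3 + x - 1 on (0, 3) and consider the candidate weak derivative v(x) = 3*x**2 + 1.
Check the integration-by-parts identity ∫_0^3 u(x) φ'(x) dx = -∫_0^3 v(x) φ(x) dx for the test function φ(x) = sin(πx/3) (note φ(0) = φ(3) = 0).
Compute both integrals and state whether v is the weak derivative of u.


LHS = -87/π + 324/π^3, RHS = -87/π + 324/π^3. Yes, v = u' weakly.

u(x) = x**3 + x - 1, classical derivative u'(x) = 3*x**2 + 1.
φ(x) = sin(πx/3), so φ'(x) = π*cos(π*x/3)/3.
Note φ(0) = φ(3) = 0, so the boundary term u·φ vanishes.
LHS = ∫_0^3 u(x) φ'(x) dx = ∫_0^3 (π*x^3*cos(π*x/3)/3 + π*x*cos(π*x/3)/3 - π*cos(π*x/3)/3) dx. Term by term:
  ∫_0^3 -π*cos(π*x/3)/3 dx = 0;  ∫_0^3 π*x*cos(π*x/3)/3 dx = -6/π;  ∫_0^3 π*x^3*cos(π*x/3)/3 dx = -81/π + 324/π^3.
Sum: 0 − 6/π + -81/π + 324/π^3 = -87/π + 324/π^3.
So LHS = -87/π + 324/π^3.
∫_0^3 v(x) φ(x) dx = ∫_0^3 (3*x^2*sin(π*x/3) + sin(π*x/3)) dx. Term by term:
  ∫_0^3 3*x^2*sin(π*x/3) dx = -324/π^3 + 81/π;  ∫_0^3 sin(π*x/3) dx = 6/π.
Sum: -324/π^3 + 81/π + 6/π = -324/π^3 + 87/π.
So RHS = -∫_0^3 v(x) φ(x) dx = -87/π + 324/π^3.
LHS = RHS, so the identity holds for this test φ.
Moreover u is smooth here and v(x) = u'(x) = 3*x**2 + 1 pointwise, so the identity holds for every test function. Hence v is the weak derivative of u.


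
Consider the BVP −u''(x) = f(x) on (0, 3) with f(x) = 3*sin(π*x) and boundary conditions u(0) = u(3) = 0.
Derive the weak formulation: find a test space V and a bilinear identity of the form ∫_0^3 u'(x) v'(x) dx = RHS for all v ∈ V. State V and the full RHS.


V = H^1_0(0, 3) (so v(0) = v(3) = 0); weak form: ∫_0^3 u'v' dx = ∫_0^3 (3*sin(π*x)) v dx for all v ∈ V.

Multiply both sides by a test function v and integrate from 0 to 3:
  ∫_0^3 −u''(x) v(x) dx = ∫_0^3 f(x) v(x) dx.
Integrate the LHS by parts once:
  ∫_0^3 −u'' v dx = −[u'(x) v(x)]_0^3 + ∫_0^3 u'(x) v'(x) dx.
Thus ∫_0^3 u'(x) v'(x) dx = ∫_0^3 f(x) v(x) dx + [u'(x) v(x)]_0^3.
Choose V so that boundary terms are either known or forced to vanish.
u is Dirichlet: u(0) = u(3) = 0. Let V = H^1_0(0, 3); then v(0) = v(3) = 0, and [u' v]_0^3 = 0.
Weak formulation: find u (satisfying any essential BC) such that ∫_0^3 u'(x) v'(x) dx = ∫_0^3 f v dx for all v ∈ V.
Substituting f(x) = 3*sin(π*x), the right-hand side is ∫_0^3 (3*sin(π*x)) v dx.


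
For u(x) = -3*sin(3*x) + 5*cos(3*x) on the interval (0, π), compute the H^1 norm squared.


||u||_{H^1(0,π)}^2 = 170*π

u'(x) = -15*sin(3*x) - 9*cos(3*x).
Expand u² and (u')² and integrate term by term on (0, π), using: for integers n ≥ 1, ∫_0^π sin²(nx) dx = ∫_0^π cos²(nx) dx = π/2; for n ≠ n', ∫_0^π sin(nx)sin(n'x) dx = ∫_0^π cos(nx)cos(n'x) dx = 0; and by product-to-sum, ∫_0^π sin(nx)cos(n'x) dx = ½∫_0^π [sin((n+n')x) + sin((n−n')x)] dx, which is 0 when n+n' is even and 2n/(n²−n'²) when n+n' is odd (it need not vanish on (0, π)).
  u² squared terms: (-3)²·∫sin(3x)² dx = 9·π/2 = 9*π/2;  (5)²·∫cos(3x)² dx = 25·π/2 = 25*π/2.
  u² cross terms: 2·(-3)·(5)·∫sin(3x)·cos(3x) dx = -30·(0) = 0.
  So ∫_0^π u² dx = 9*π/2 + 25*π/2 + 0 = 17*π.
  (u')² squared terms: (-15)²·∫sin(3x)² dx = 225·π/2 = 225*π/2;  (-9)²·∫cos(3x)² dx = 81·π/2 = 81*π/2.
  (u')² cross terms: 2·(-15)·(-9)·∫sin(3x)·cos(3x) dx = 270·(0) = 0.
  So ∫_0^π (u')² dx = 225*π/2 + 81*π/2 + 0 = 153*π.
||u||_{H^1}^2 = (17*π) + (153*π) = 170*π.


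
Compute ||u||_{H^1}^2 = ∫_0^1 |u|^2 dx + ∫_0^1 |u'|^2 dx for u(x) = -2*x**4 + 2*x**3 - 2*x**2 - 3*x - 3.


||u||_{H^1}^2 = 17357/315

The H^1 norm (squared) on an interval (0, L) is
  ||u||_{H^1}^2 = ∫_0^L u(x)^2 dx + ∫_0^L u'(x)^2 dx.
Compute u'(x) = -8*x**3 + 6*x**2 - 4*x - 3.
Then u(x)^2 = 4*x**8 - 8*x**7 + 12*x**6 + 4*x**5 + 4*x**4 + 21*x**2 + 18*x + 9 and u'(x)^2 = 64*x**6 - 96*x**5 + 100*x**4 - 20*x**2 + 24*x + 9.
Integrate each monomial from 0 to 1 using ∫_0^1 c·x^n dx = c·1^(n+1)/(n+1):
  ∫_0^1 u(x)^2 dx = ∫_0^1 (4*x^8 - 8*x^7 + 12*x^6 + 4*x^5 + 4*x^4 + 21*x^2 + 18*x + 9) dx. Term by term:
    ∫_0^1 4*x^8 dx = 4/9;  ∫_0^1 -8*x^7 dx = -1;  ∫_0^1 12*x^6 dx = 12/7;
    ∫_0^1 4*x^5 dx = 2/3;  ∫_0^1 4*x^4 dx = 4/5;  ∫_0^1 21*x^2 dx = 7;
    ∫_0^1 18*x dx = 9;  ∫_0^1 9 dx = 9.
  Sum: 4/9 − 1 + 12/7 + 2/3 + 4/5 + 7 + 9 + 9 = 8702/315.
  ∫_0^1 u'(x)^2 dx = ∫_0^1 (64*x^6 - 96*x^5 + 100*x^4 - 20*x^2 + 24*x + 9) dx. Term by term:
    ∫_0^1 64*x^6 dx = 64/7;  ∫_0^1 -96*x^5 dx = -16;  ∫_0^1 100*x^4 dx = 20;
    ∫_0^1 -20*x^2 dx = -20/3;  ∫_0^1 24*x dx = 12;  ∫_0^1 9 dx = 9.
  Sum: 64/7 − 16 + 20 − 20/3 + 12 + 9 = 577/21.
Adding: ||u||_{H^1}^2 = 8702/315 + 577/21 = 17357/315.


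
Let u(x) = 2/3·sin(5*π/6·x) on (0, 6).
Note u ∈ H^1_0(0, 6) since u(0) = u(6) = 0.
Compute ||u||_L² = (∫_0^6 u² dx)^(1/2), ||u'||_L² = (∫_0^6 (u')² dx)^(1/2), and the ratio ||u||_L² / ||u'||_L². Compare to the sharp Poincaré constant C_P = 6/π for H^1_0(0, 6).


||u||_L² / ||u'||_L² = 6/(5*π) < C_P = 6/π.

u(x) = 2/3·sin(5*π/6·x), so u'(x) = 5*π*cos(5*π*x/6)/9.
Writing u(x) = A·sin(kπx/L) with A = 2/3 and k = 5, use ∫_0^L sin²(kπx/L) dx = L/2 and ∫_0^L cos²(kπx/L) dx = L/2.
u² = 4/9·sin²(5*π/6·x) and (u')² = 25*π^2/81·cos²(5*π/6·x), and each of sin², cos² integrates to L/2 = 3 over (0, 6).
∫_0^6 u² dx = 4/3, so ||u||_L² = 2*sqrt(3)/3.
∫_0^6 (u')² dx = 25*π^2/27, so ||u'||_L² = 5*sqrt(3)*π/9.
Ratio ||u||_L² / ||u'||_L² = 6/(5*π).
Sharp Poincaré constant on H^1_0(0, 6) is C_P = L/π = 6/π, achieved by sin(π/6·x).
This is the k = 5 harmonic; the ratio L/(kπ) is strictly less than C_P = L/π, consistent with the sharp inequality ||u||_L² ≤ C_P ||u'||_L².


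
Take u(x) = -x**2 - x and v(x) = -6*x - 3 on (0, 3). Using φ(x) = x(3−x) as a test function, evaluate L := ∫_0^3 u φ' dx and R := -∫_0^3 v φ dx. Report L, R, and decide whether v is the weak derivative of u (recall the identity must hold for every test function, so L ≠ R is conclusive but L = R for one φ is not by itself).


LHS = 18, RHS = 54. No, v is not the weak derivative of u.

u(x) = -x**2 - x, classical derivative u'(x) = -2*x - 1.
φ(x) = x(3−x), so φ'(x) = 3 - 2*x.
Note φ(0) = φ(3) = 0, so the boundary term u·φ vanishes.
LHS = ∫_0^3 u(x) φ'(x) dx = ∫_0^3 (2*x^3 - x^2 - 3*x) dx. Term by term:
  ∫_0^3 2*x^3 dx = 81/2;  ∫_0^3 -x^2 dx = -9;  ∫_0^3 -3*x dx = -27/2.
Sum: 81/2 − 9 − 27/2 = 18.
So LHS = 18.
∫_0^3 v(x) φ(x) dx = ∫_0^3 (6*x^3 - 15*x^2 - 9*x) dx. Term by term:
  ∫_0^3 6*x^3 dx = 243/2;  ∫_0^3 -15*x^2 dx = -135;  ∫_0^3 -9*x dx = -81/2.
Sum: 243/2 − 135 − 81/2 = -54.
So RHS = -∫_0^3 v(x) φ(x) dx = 54.
LHS − RHS = -36 ≠ 0, so the identity fails.
(For a valid weak derivative the identity must hold for EVERY test function, in particular this one. The failure shows v is NOT the weak derivative of u.)
Correct weak derivative would be u'(x) = -2*x - 1.


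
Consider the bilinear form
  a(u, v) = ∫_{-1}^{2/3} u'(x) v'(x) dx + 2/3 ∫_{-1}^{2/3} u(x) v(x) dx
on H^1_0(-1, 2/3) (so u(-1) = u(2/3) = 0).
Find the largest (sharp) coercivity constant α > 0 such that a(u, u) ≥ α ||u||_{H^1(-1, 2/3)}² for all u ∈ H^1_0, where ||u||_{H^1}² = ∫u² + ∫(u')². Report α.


α = (50 + 27*π^2)/(3*(25 + 9*π^2))

Coercivity of a(·,·) on H^1_0(-1, 2/3) means a(u, u) ≥ α ||u||_{H^1}² for every u ∈ H^1_0.
The interval has length L = 5/3, and Poincaré/coercivity depend only on L. Here a(u, u) = ∫(u')² + (2/3)·∫u².
Here 0 < c = 2/3 < 1. The condition a(u,u) ≥ α||u||_{H^1}² reads (1−α)∫(u')² ≥ (α−c)∫u². Any admissible α is ≤ 1 (rapidly oscillating u have ∫u²/∫(u')² → 0), and α = 1 would force 0 ≥ (1−c)∫u², impossible since c < 1; so 1−α > 0. By the sharp Poincaré inequality on H^1_0 of an interval of length L, ∫(u')² ≥ (π/L)²∫u² with equality for the first sine mode sin(π(x−x₀)/L) (x₀ the left endpoint), so the inequality holds for all u iff (1−α)(π/L)² ≥ α − c, i.e. α ≤ ((π/L)² + c)/((π/L)² + 1) = (1 + c(L/π)²)/(1 + (L/π)²). With (π/L)² = 9*π^2/25 and c = 2/3, the largest admissible constant is α = ((π/L)² + c)/((π/L)² + 1).
Simplifying, α = (50 + 27*π^2)/(3*(25 + 9*π^2)).


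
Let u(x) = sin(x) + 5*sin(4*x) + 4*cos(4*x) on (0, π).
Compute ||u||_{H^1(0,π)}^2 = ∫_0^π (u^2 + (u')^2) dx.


||u||_{H^1(0,π)}^2 = -272/15 + 699*π/2

u'(x) = -16*sin(4*x) + cos(x) + 20*cos(4*x).
Expand u² and (u')² and integrate term by term on (0, π), using: for integers n ≥ 1, ∫_0^π sin²(nx) dx = ∫_0^π cos²(nx) dx = π/2; for n ≠ n', ∫_0^π sin(nx)sin(n'x) dx = ∫_0^π cos(nx)cos(n'x) dx = 0; and by product-to-sum, ∫_0^π sin(nx)cos(n'x) dx = ½∫_0^π [sin((n+n')x) + sin((n−n')x)] dx, which is 0 when n+n' is even and 2n/(n²−n'²) when n+n' is odd (it need not vanish on (0, π)).
  u² squared terms: (4)²·∫cos(4x)² dx = 16·π/2 = 8*π;  (5)²·∫sin(4x)² dx = 25·π/2 = 25*π/2;  (1)²·∫sin(x)² dx = 1·π/2 = π/2.
  u² cross terms: 2·(4)·(5)·∫cos(4x)·sin(4x) dx = 40·(0) = 0;  2·(4)·(1)·∫cos(4x)·sin(x) dx = 8·(-2/15) = -16/15;  2·(5)·(1)·∫sin(4x)·sin(x) dx = 10·(0) = 0.
  So ∫_0^π u² dx = 8*π + 25*π/2 + π/2 + 0 − 16/15 + 0 = -16/15 + 21*π.
  (u')² squared terms: (-16)²·∫sin(4x)² dx = 256·π/2 = 128*π;  (20)²·∫cos(4x)² dx = 400·π/2 = 200*π;  (1)²·∫cos(x)² dx = 1·π/2 = π/2.
  (u')² cross terms: 2·(-16)·(20)·∫sin(4x)·cos(4x) dx = -640·(0) = 0;  2·(-16)·(1)·∫sin(4x)·cos(x) dx = -32·(8/15) = -256/15;  2·(20)·(1)·∫cos(4x)·cos(x) dx = 40·(0) = 0.
  So ∫_0^π (u')² dx = 128*π + 200*π + π/2 + 0 − 256/15 + 0 = -256/15 + 657*π/2.
||u||_{H^1}^2 = (-16/15 + 21*π) + (-256/15 + 657*π/2) = -272/15 + 699*π/2.


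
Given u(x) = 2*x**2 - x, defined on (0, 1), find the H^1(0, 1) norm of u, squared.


||u||_{H^1}^2 = 37/15

The H^1 norm (squared) on an interval (0, L) is
  ||u||_{H^1}^2 = ∫_0^L u(x)^2 dx + ∫_0^L u'(x)^2 dx.
Compute u'(x) = 4*x - 1.
Then u(x)^2 = 4*x**4 - 4*x**3 + x**2 and u'(x)^2 = 16*x**2 - 8*x + 1.
Integrate each monomial from 0 to 1 using ∫_0^1 c·x^n dx = c·1^(n+1)/(n+1):
  ∫_0^1 u(x)^2 dx = ∫_0^1 (4*x^4 - 4*x^3 + x^2) dx. Term by term:
    ∫_0^1 4*x^4 dx = 4/5;  ∫_0^1 -4*x^3 dx = -1;  ∫_0^1 x^2 dx = 1/3.
  Sum: 4/5 − 1 + 1/3 = 2/15.
  ∫_0^1 u'(x)^2 dx = ∫_0^1 (16*x^2 - 8*x + 1) dx. Term by term:
    ∫_0^1 16*x^2 dx = 16/3;  ∫_0^1 -8*x dx = -4;  ∫_0^1 1 dx = 1.
  Sum: 16/3 − 4 + 1 = 7/3.
Adding: ||u||_{H^1}^2 = 2/15 + 7/3 = 37/15.


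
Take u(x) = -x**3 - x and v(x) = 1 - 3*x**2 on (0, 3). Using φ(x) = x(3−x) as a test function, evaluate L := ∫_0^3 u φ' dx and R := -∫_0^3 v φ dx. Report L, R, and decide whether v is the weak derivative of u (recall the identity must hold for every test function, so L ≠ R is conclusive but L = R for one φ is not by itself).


LHS = 819/20, RHS = 639/20. No, v is not the weak derivative of u.

u(x) = -x**3 - x, classical derivative u'(x) = -3*x**2 - 1.
φ(x) = x(3−x), so φ'(x) = 3 - 2*x.
Note φ(0) = φ(3) = 0, so the boundary term u·φ vanishes.
LHS = ∫_0^3 u(x) φ'(x) dx = ∫_0^3 (2*x^4 - 3*x^3 + 2*x^2 - 3*x) dx. Term by term:
  ∫_0^3 2*x^4 dx = 486/5;  ∫_0^3 -3*x^3 dx = -243/4;  ∫_0^3 2*x^2 dx = 18;
  ∫_0^3 -3*x dx = -27/2.
Sum: 486/5 − 243/4 + 18 − 27/2 = 819/20.
So LHS = 819/20.
∫_0^3 v(x) φ(x) dx = ∫_0^3 (3*x^4 - 9*x^3 - x^2 + 3*x) dx. Term by term:
  ∫_0^3 3*x^4 dx = 729/5;  ∫_0^3 -9*x^3 dx = -729/4;  ∫_0^3 -x^2 dx = -9;
  ∫_0^3 3*x dx = 27/2.
Sum: 729/5 − 729/4 − 9 + 27/2 = -639/20.
So RHS = -∫_0^3 v(x) φ(x) dx = 639/20.
LHS − RHS = 9 ≠ 0, so the identity fails.
(For a valid weak derivative the identity must hold for EVERY test function, in particular this one. The failure shows v is NOT the weak derivative of u.)
Correct weak derivative would be u'(x) = -3*x**2 - 1.


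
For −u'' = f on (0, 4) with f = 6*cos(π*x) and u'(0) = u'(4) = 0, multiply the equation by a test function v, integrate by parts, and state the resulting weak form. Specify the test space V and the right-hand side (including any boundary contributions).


V = H^1(0, 4) (no boundary constraint on v; u is determined up to an additive constant); weak form: ∫_0^4 u'v' dx = ∫_0^4 (6*cos(π*x)) v dx for all v ∈ V.

Multiply both sides by a test function v and integrate from 0 to 4:
  ∫_0^4 −u''(x) v(x) dx = ∫_0^4 f(x) v(x) dx.
Integrate the LHS by parts once:
  ∫_0^4 −u'' v dx = −[u'(x) v(x)]_0^4 + ∫_0^4 u'(x) v'(x) dx.
Thus ∫_0^4 u'(x) v'(x) dx = ∫_0^4 f(x) v(x) dx + [u'(x) v(x)]_0^4.
Choose V so that boundary terms are either known or forced to vanish.
u has homogeneous Neumann: u'(0) = u'(4) = 0. So [u' v]_0^4 = 0·v(4) − 0·v(0) = 0 for any v; take V = H^1(0, 4).
Weak formulation: find u (satisfying any essential BC) such that ∫_0^4 u'(x) v'(x) dx = ∫_0^4 f v dx for all v ∈ V (homogeneous Neumann, so boundary terms vanish).
Substituting f(x) = 6*cos(π*x), the right-hand side is ∫_0^4 (6*cos(π*x)) v dx.
Compatibility check (pure Neumann): taking v ≡ 1 ∈ V gives 0 = ∫_0^4 f dx + (0) − (0), i.e. ∫_0^4 f dx must equal u'(0) − u'(4) = 0. Indeed ∫_0^4 (6*cos(π*x)) dx = 0, so the data are compatible. The solution is then unique only up to an additive constant (fix it e.g. by requiring ∫_0^4 u dx = 0).


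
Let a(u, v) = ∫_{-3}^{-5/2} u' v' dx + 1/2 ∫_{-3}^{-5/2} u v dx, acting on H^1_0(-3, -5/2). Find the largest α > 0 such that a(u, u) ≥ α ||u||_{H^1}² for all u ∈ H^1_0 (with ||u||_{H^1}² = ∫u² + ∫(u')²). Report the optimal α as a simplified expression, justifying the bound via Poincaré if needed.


α = (1 + 8*π^2)/(2*(1 + 4*π^2))

Coercivity of a(·,·) on H^1_0(-3, -5/2) means a(u, u) ≥ α ||u||_{H^1}² for every u ∈ H^1_0.
The interval has length L = 1/2, and Poincaré/coercivity depend only on L. Here a(u, u) = ∫(u')² + (1/2)·∫u².
Here 0 < c = 1/2 < 1. The condition a(u,u) ≥ α||u||_{H^1}² reads (1−α)∫(u')² ≥ (α−c)∫u². Any admissible α is ≤ 1 (rapidly oscillating u have ∫u²/∫(u')² → 0), and α = 1 would force 0 ≥ (1−c)∫u², impossible since c < 1; so 1−α > 0. By the sharp Poincaré inequality on H^1_0 of an interval of length L, ∫(u')² ≥ (π/L)²∫u² with equality for the first sine mode sin(π(x−x₀)/L) (x₀ the left endpoint), so the inequality holds for all u iff (1−α)(π/L)² ≥ α − c, i.e. α ≤ ((π/L)² + c)/((π/L)² + 1) = (1 + c(L/π)²)/(1 + (L/π)²). With (π/L)² = 4*π^2 and c = 1/2, the largest admissible constant is α = ((π/L)² + c)/((π/L)² + 1).
Simplifying, α = (1 + 8*π^2)/(2*(1 + 4*π^2)).


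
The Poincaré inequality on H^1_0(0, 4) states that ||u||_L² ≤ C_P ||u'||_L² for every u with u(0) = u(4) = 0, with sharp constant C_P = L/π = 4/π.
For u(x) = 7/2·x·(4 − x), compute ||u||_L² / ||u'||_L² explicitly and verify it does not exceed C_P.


||u||_L² / ||u'||_L² = 2*sqrt(10)/5 < C_P = 4/π.

u(x) = 7/2·x·(4 − x), so u'(x) = 14 - 7*x.
u(x) = 7/2·x·(4 − x) vanishes at x = 0 and x = 4, so u ∈ H^1_0(0, 4). Differentiate via the product rule and integrate the resulting polynomials term by term.
  ∫_0^4 u² dx = ∫_0^4 (49*x^4/4 - 98*x^3 + 196*x^2) dx. Term by term:
    ∫_0^4 49*x^4/4 dx = 12544/5;  ∫_0^4 -98*x^3 dx = -6272;  ∫_0^4 196*x^2 dx = 12544/3.
  Sum: 12544/5 − 6272 + 12544/3 = 6272/15.
  ∫_0^4 (u')² dx = ∫_0^4 (49*x^2 - 196*x + 196) dx. Term by term:
    ∫_0^4 49*x^2 dx = 3136/3;  ∫_0^4 -196*x dx = -1568;  ∫_0^4 196 dx = 784.
  Sum: 3136/3 − 1568 + 784 = 784/3.
∫_0^4 u² dx = 6272/15, so ||u||_L² = 56*sqrt(30)/15.
∫_0^4 (u')² dx = 784/3, so ||u'||_L² = 28*sqrt(3)/3.
Ratio ||u||_L² / ||u'||_L² = 2*sqrt(10)/5.
Sharp Poincaré constant on H^1_0(0, 4) is C_P = L/π = 4/π, achieved by sin(π/4·x).
A polynomial bump cannot attain the sharp Poincaré constant (only the first sine eigenfunction does), so the ratio is strictly less than C_P, consistent with ||u||_L² ≤ C_P ||u'||_L².


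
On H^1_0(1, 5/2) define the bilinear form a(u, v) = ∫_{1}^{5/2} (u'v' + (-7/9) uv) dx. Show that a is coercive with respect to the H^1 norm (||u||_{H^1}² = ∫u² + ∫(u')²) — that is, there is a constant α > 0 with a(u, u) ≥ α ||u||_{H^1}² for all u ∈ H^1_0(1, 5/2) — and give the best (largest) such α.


α = (-7 + 4*π^2)/(9 + 4*π^2)

Coercivity of a(·,·) on H^1_0(1, 5/2) means a(u, u) ≥ α ||u||_{H^1}² for every u ∈ H^1_0.
The interval has length L = 3/2, and Poincaré/coercivity depend only on L. Here a(u, u) = ∫(u')² + (-7/9)·∫u².
Here c = -7/9 < 0 with |c| < (π/L)² = 4*π^2/9, so coercivity still holds. The condition a(u,u) ≥ α||u||_{H^1}² reads (1−α)∫(u')² ≥ (α−c)∫u². Any admissible α is ≤ 1 (rapidly oscillating u have ∫u²/∫(u')² → 0), and α = 1 would force 0 ≥ (1−c)∫u², impossible since c < 1; so 1−α > 0. By the sharp Poincaré inequality on H^1_0 of an interval of length L, ∫(u')² ≥ (π/L)²∫u² with equality for the first sine mode sin(π(x−x₀)/L) (x₀ the left endpoint), so the inequality holds for all u iff (1−α)(π/L)² ≥ α − c, i.e. α ≤ ((π/L)² + c)/((π/L)² + 1) = (1 + c(L/π)²)/(1 + (L/π)²). (Direct route, valid since c ≤ 0: Poincaré gives c∫u² ≥ c(L/π)²∫(u')², so a(u,u) ≥ (1 + c(L/π)²)∫(u')², while ||u||_{H^1}² ≤ (1 + (L/π)²)∫(u')²; dividing yields the same α.) With (π/L)² = 4*π^2/9 and c = -7/9, the largest admissible constant is α = ((π/L)² + c)/((π/L)² + 1).
Simplifying, α = (-7 + 4*π^2)/(9 + 4*π^2).


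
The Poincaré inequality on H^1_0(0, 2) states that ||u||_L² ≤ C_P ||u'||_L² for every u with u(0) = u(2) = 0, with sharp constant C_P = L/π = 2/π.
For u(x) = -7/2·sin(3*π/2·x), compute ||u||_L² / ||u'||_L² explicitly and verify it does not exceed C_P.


||u||_L² / ||u'||_L² = 2/(3*π) < C_P = 2/π.

u(x) = -7/2·sin(3*π/2·x), so u'(x) = -21*π*cos(3*π*x/2)/4.
Writing u(x) = A·sin(kπx/L) with A = -7/2 and k = 3, use ∫_0^L sin²(kπx/L) dx = L/2 and ∫_0^L cos²(kπx/L) dx = L/2.
u² = 49/4·sin²(3*π/2·x) and (u')² = 441*π^2/16·cos²(3*π/2·x), and each of sin², cos² integrates to L/2 = 1 over (0, 2).
∫_0^2 u² dx = 49/4, so ||u||_L² = 7/2.
∫_0^2 (u')² dx = 441*π^2/16, so ||u'||_L² = 21*π/4.
Ratio ||u||_L² / ||u'||_L² = 2/(3*π).
Sharp Poincaré constant on H^1_0(0, 2) is C_P = L/π = 2/π, achieved by sin(π/2·x).
This is the k = 3 harmonic; the ratio L/(kπ) is strictly less than C_P = L/π, consistent with the sharp inequality ||u||_L² ≤ C_P ||u'||_L².


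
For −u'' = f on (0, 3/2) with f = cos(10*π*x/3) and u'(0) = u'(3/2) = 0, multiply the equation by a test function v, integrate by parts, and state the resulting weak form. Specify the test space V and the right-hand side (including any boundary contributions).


V = H^1(0, 3/2) (no boundary constraint on v; u is determined up to an additive constant); weak form: ∫_0^3/2 u'v' dx = ∫_0^3/2 (cos(10*π*x/3)) v dx for all v ∈ V.

Multiply both sides by a test function v and integrate from 0 to 3/2:
  ∫_0^3/2 −u''(x) v(x) dx = ∫_0^3/2 f(x) v(x) dx.
Integrate the LHS by parts once:
  ∫_0^3/2 −u'' v dx = −[u'(x) v(x)]_0^3/2 + ∫_0^3/2 u'(x) v'(x) dx.
Thus ∫_0^3/2 u'(x) v'(x) dx = ∫_0^3/2 f(x) v(x) dx + [u'(x) v(x)]_0^3/2.
Choose V so that boundary terms are either known or forced to vanish.
u has homogeneous Neumann: u'(0) = u'(3/2) = 0. So [u' v]_0^3/2 = 0·v(3/2) − 0·v(0) = 0 for any v; take V = H^1(0, 3/2).
Weak formulation: find u (satisfying any essential BC) such that ∫_0^3/2 u'(x) v'(x) dx = ∫_0^3/2 f v dx for all v ∈ V (homogeneous Neumann, so boundary terms vanish).
Substituting f(x) = cos(10*π*x/3), the right-hand side is ∫_0^3/2 (cos(10*π*x/3)) v dx.
Compatibility check (pure Neumann): taking v ≡ 1 ∈ V gives 0 = ∫_0^3/2 f dx + (0) − (0), i.e. ∫_0^3/2 f dx must equal u'(0) − u'(3/2) = 0. Indeed ∫_0^3/2 (cos(10*π*x/3)) dx = 0, so the data are compatible. The solution is then unique only up to an additive constant (fix it e.g. by requiring ∫_0^3/2 u dx = 0).


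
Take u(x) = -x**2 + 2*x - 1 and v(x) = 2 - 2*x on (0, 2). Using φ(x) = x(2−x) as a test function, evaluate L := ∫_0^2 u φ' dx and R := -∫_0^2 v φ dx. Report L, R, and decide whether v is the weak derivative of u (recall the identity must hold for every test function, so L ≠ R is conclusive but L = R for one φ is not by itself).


LHS = 0, RHS = 0. Yes, v = u' weakly.

u(x) = -x**2 + 2*x - 1, classical derivative u'(x) = 2 - 2*x.
φ(x) = x(2−x), so φ'(x) = 2 - 2*x.
Note φ(0) = φ(2) = 0, so the boundary term u·φ vanishes.
LHS = ∫_0^2 u(x) φ'(x) dx = ∫_0^2 (2*x^3 - 6*x^2 + 6*x - 2) dx. Term by term:
  ∫_0^2 2*x^3 dx = 8;  ∫_0^2 -6*x^2 dx = -16;  ∫_0^2 6*x dx = 12;
  ∫_0^2 -2 dx = -4.
Sum: 8 − 16 + 12 − 4 = 0.
So LHS = 0.
∫_0^2 v(x) φ(x) dx = ∫_0^2 (2*x^3 - 6*x^2 + 4*x) dx. Term by term:
  ∫_0^2 2*x^3 dx = 8;  ∫_0^2 -6*x^2 dx = -16;  ∫_0^2 4*x dx = 8.
Sum: 8 − 16 + 8 = 0.
So RHS = -∫_0^2 v(x) φ(x) dx = 0.
LHS = RHS, so the identity holds for this test φ.
Moreover u is smooth here and v(x) = u'(x) = 2 - 2*x pointwise, so the identity holds for every test function. Hence v is the weak derivative of u.


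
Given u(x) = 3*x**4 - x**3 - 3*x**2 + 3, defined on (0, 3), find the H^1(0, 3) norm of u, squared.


||u||_{H^1}^2 = 5875713/140

The H^1 norm (squared) on an interval (0, L) is
  ||u||_{H^1}^2 = ∫_0^L u(x)^2 dx + ∫_0^L u'(x)^2 dx.
Compute u'(x) = 12*x**3 - 3*x**2 - 6*x.
Then u(x)^2 = 9*x**8 - 6*x**7 - 17*x**6 + 6*x**5 + 27*x**4 - 6*x**3 - 18*x**2 + 9 and u'(x)^2 = 144*x**6 - 72*x**5 - 135*x**4 + 36*x**3 + 36*x**2.
Integrate each monomial from 0 to 3 using ∫_0^3 c·x^n dx = c·3^(n+1)/(n+1):
  ∫_0^3 u(x)^2 dx = ∫_0^3 (9*x^8 - 6*x^7 - 17*x^6 + 6*x^5 + 27*x^4 - 6*x^3 - 18*x^2 + 9) dx. Term by term:
    ∫_0^3 9*x^8 dx = 19683;  ∫_0^3 -6*x^7 dx = -19683/4;  ∫_0^3 -17*x^6 dx = -37179/7;
    ∫_0^3 6*x^5 dx = 729;  ∫_0^3 27*x^4 dx = 6561/5;  ∫_0^3 -6*x^3 dx = -243/2;
    ∫_0^3 -18*x^2 dx = -162;  ∫_0^3 9 dx = 27.
  Sum: 19683 − 19683/4 − 37179/7 + 729 + 6561/5 − 243/2 − 162 + 27 = 1572993/140.
  ∫_0^3 u'(x)^2 dx = ∫_0^3 (144*x^6 - 72*x^5 - 135*x^4 + 36*x^3 + 36*x^2) dx. Term by term:
    ∫_0^3 144*x^6 dx = 314928/7;  ∫_0^3 -72*x^5 dx = -8748;  ∫_0^3 -135*x^4 dx = -6561;
    ∫_0^3 36*x^3 dx = 729;  ∫_0^3 36*x^2 dx = 324.
  Sum: 314928/7 − 8748 − 6561 + 729 + 324 = 215136/7.
Adding: ||u||_{H^1}^2 = 1572993/140 + 215136/7 = 5875713/140.


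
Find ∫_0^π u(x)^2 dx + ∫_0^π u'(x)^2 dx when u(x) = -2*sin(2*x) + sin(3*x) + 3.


||u||_{H^1(0,π)}^2 = 4 + 24*π

u'(x) = -4*cos(2*x) + 3*cos(3*x).
Expand u² and (u')² and integrate term by term on (0, π), using: for integers n ≥ 1, ∫_0^π sin²(nx) dx = ∫_0^π cos²(nx) dx = π/2; for n ≠ n', ∫_0^π sin(nx)sin(n'x) dx = ∫_0^π cos(nx)cos(n'x) dx = 0; and by product-to-sum, ∫_0^π sin(nx)cos(n'x) dx = ½∫_0^π [sin((n+n')x) + sin((n−n')x)] dx, which is 0 when n+n' is even and 2n/(n²−n'²) when n+n' is odd (it need not vanish on (0, π)). For the constant mode: ∫_0^π 1 dx = π, ∫_0^π cos(nx) dx = 0, ∫_0^π sin(nx) dx = (1−(−1)^n)/n.
  u² squared terms: (3)²·∫1 dx = 9·π = 9*π;  (-2)²·∫sin(2x)² dx = 4·π/2 = 2*π;  (1)²·∫sin(3x)² dx = 1·π/2 = π/2.
  u² cross terms: 2·(3)·(-2)·∫1·sin(2x) dx = -12·(0) = 0;  2·(3)·(1)·∫1·sin(3x) dx = 6·(2/3) = 4;  2·(-2)·(1)·∫sin(2x)·sin(3x) dx = -4·(0) = 0.
  So ∫_0^π u² dx = 9*π + 2*π + π/2 + 0 + 4 + 0 = 4 + 23*π/2.
  (u')² squared terms: (-4)²·∫cos(2x)² dx = 16·π/2 = 8*π;  (3)²·∫cos(3x)² dx = 9·π/2 = 9*π/2.
  (u')² cross terms: 2·(-4)·(3)·∫cos(2x)·cos(3x) dx = -24·(0) = 0.
  So ∫_0^π (u')² dx = 8*π + 9*π/2 + 0 = 25*π/2.
||u||_{H^1}^2 = (4 + 23*π/2) + (25*π/2) = 4 + 24*π.


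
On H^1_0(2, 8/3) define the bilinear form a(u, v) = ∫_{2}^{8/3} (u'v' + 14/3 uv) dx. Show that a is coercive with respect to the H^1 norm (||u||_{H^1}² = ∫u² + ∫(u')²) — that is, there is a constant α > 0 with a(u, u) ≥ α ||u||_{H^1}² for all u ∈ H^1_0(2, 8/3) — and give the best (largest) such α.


α = 1

Coercivity of a(·,·) on H^1_0(2, 8/3) means a(u, u) ≥ α ||u||_{H^1}² for every u ∈ H^1_0.
The interval has length L = 2/3, and Poincaré/coercivity depend only on L. Here a(u, u) = ∫(u')² + (14/3)·∫u².
Here c = 14/3 ≥ 1, so a(u,u) = ∫(u')² + c∫u² ≥ ∫(u')² + ∫u² = ||u||_{H^1}², i.e. α = 1 works. No larger α is possible: a(u,u) ≥ α||u||_{H^1}² means (1−α)∫(u')² ≥ (α−c)∫u², and for the modes u_n = sin(nπ(x−x₀)/L) (x₀ the left endpoint) one has ∫u_n²/∫(u_n')² = (L/(nπ))² → 0, so a(u_n,u_n)/||u_n||_{H^1}² → 1. Hence the optimal constant is α = 1.
Therefore α = 1.


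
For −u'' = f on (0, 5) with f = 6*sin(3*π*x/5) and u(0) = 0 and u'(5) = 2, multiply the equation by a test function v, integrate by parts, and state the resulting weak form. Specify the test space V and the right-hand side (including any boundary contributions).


V = {v ∈ H^1(0, 5) : v(0) = 0} (test functions vanish at x = 0 where u is specified); weak form: ∫_0^5 u'v' dx = ∫_0^5 (6*sin(3*π*x/5)) v dx + 2·v(5) for all v ∈ V.

Multiply both sides by a test function v and integrate from 0 to 5:
  ∫_0^5 −u''(x) v(x) dx = ∫_0^5 f(x) v(x) dx.
Integrate the LHS by parts once:
  ∫_0^5 −u'' v dx = −[u'(x) v(x)]_0^5 + ∫_0^5 u'(x) v'(x) dx.
Thus ∫_0^5 u'(x) v'(x) dx = ∫_0^5 f(x) v(x) dx + [u'(x) v(x)]_0^5.
Choose V so that boundary terms are either known or forced to vanish.
Mixed BC: u(0) = 0 (Dirichlet) and u'(5) = 2 (Neumann). Define V = {v ∈ H^1(0, 5) : v(0) = 0}. Then [u' v]_0^5 = u'(5)·v(5) − u'(0)·0 = 2·v(5).
Weak formulation: find u (satisfying any essential BC) such that ∫_0^5 u'(x) v'(x) dx = ∫_0^5 f v dx + 2·v(5) for all v ∈ V (Dirichlet at 0 absorbed into V; Neumann datum at x = 5 contributes the boundary term).
Substituting f(x) = 6*sin(3*π*x/5), the right-hand side is ∫_0^5 (6*sin(3*π*x/5)) v dx + 2·v(5).


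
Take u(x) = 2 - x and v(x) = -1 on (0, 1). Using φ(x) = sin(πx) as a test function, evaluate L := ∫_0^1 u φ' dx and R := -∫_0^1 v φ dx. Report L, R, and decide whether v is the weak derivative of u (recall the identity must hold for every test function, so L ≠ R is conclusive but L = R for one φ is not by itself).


LHS = 2/π, RHS = 2/π. Yes, v = u' weakly.

u(x) = 2 - x, classical derivative u'(x) = -1.
φ(x) = sin(πx), so φ'(x) = π*cos(π*x).
Note φ(0) = φ(1) = 0, so the boundary term u·φ vanishes.
LHS = ∫_0^1 u(x) φ'(x) dx = ∫_0^1 (-π*x*cos(π*x) + 2*π*cos(π*x)) dx. Term by term:
  ∫_0^1 2*π*cos(π*x) dx = 0;  ∫_0^1 -π*x*cos(π*x) dx = 2/π.
Sum: 0 + 2/π = 2/π.
So LHS = 2/π.
∫_0^1 v(x) φ(x) dx = ∫_0^1 (-sin(π*x)) dx. Term by term:
  ∫_0^1 -sin(π*x) dx = -2/π.
So RHS = -∫_0^1 v(x) φ(x) dx = 2/π.
LHS = RHS, so the identity holds for this test φ.
Moreover u is smooth here and v(x) = u'(x) = -1 pointwise, so the identity holds for every test function. Hence v is the weak derivative of u.


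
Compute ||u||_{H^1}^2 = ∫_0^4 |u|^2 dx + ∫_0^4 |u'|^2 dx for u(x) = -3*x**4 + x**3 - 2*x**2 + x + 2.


||u||_{H^1}^2 = 56909396/105

The H^1 norm (squared) on an interval (0, L) is
  ||u||_{H^1}^2 = ∫_0^L u(x)^2 dx + ∫_0^L u'(x)^2 dx.
Compute u'(x) = -12*x**3 + 3*x**2 - 4*x + 1.
Then u(x)^2 = 9*x**8 - 6*x**7 + 13*x**6 - 10*x**5 - 6*x**4 - 7*x**2 + 4*x + 4 and u'(x)^2 = 144*x**6 - 72*x**5 + 105*x**4 - 48*x**3 + 22*x**2 - 8*x + 1.
Integrate each monomial from 0 to 4 using ∫_0^4 c·x^n dx = c·4^(n+1)/(n+1):
  ∫_0^4 u(x)^2 dx = ∫_0^4 (9*x^8 - 6*x^7 + 13*x^6 - 10*x^5 - 6*x^4 - 7*x^2 + 4*x + 4) dx. Term by term:
    ∫_0^4 9*x^8 dx = 262144;  ∫_0^4 -6*x^7 dx = -49152;  ∫_0^4 13*x^6 dx = 212992/7;
    ∫_0^4 -10*x^5 dx = -20480/3;  ∫_0^4 -6*x^4 dx = -6144/5;  ∫_0^4 -7*x^2 dx = -448/3;
    ∫_0^4 4*x dx = 32;  ∫_0^4 4 dx = 16.
  Sum: 262144 − 49152 + 212992/7 − 20480/3 − 6144/5 − 448/3 + 32 + 16 = 8234192/35.
  ∫_0^4 u'(x)^2 dx = ∫_0^4 (144*x^6 - 72*x^5 + 105*x^4 - 48*x^3 + 22*x^2 - 8*x + 1) dx. Term by term:
    ∫_0^4 144*x^6 dx = 2359296/7;  ∫_0^4 -72*x^5 dx = -49152;  ∫_0^4 105*x^4 dx = 21504;
    ∫_0^4 -48*x^3 dx = -3072;  ∫_0^4 22*x^2 dx = 1408/3;  ∫_0^4 -8*x dx = -64;
    ∫_0^4 1 dx = 4.
  Sum: 2359296/7 − 49152 + 21504 − 3072 + 1408/3 − 64 + 4 = 6441364/21.
Adding: ||u||_{H^1}^2 = 8234192/35 + 6441364/21 = 56909396/105.


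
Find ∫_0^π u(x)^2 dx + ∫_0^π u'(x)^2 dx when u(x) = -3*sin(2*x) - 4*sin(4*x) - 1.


||u||_{H^1(0,π)}^2 = 319*π/2

u'(x) = -6*cos(2*x) - 16*cos(4*x).
Expand u² and (u')² and integrate term by term on (0, π), using: for integers n ≥ 1, ∫_0^π sin²(nx) dx = ∫_0^π cos²(nx) dx = π/2; for n ≠ n', ∫_0^π sin(nx)sin(n'x) dx = ∫_0^π cos(nx)cos(n'x) dx = 0; and by product-to-sum, ∫_0^π sin(nx)cos(n'x) dx = ½∫_0^π [sin((n+n')x) + sin((n−n')x)] dx, which is 0 when n+n' is even and 2n/(n²−n'²) when n+n' is odd (it need not vanish on (0, π)). For the constant mode: ∫_0^π 1 dx = π, ∫_0^π cos(nx) dx = 0, ∫_0^π sin(nx) dx = (1−(−1)^n)/n.
  u² squared terms: (-1)²·∫1 dx = 1·π = π;  (-4)²·∫sin(4x)² dx = 16·π/2 = 8*π;  (-3)²·∫sin(2x)² dx = 9·π/2 = 9*π/2.
  u² cross terms: 2·(-1)·(-4)·∫1·sin(4x) dx = 8·(0) = 0;  2·(-1)·(-3)·∫1·sin(2x) dx = 6·(0) = 0;  2·(-4)·(-3)·∫sin(4x)·sin(2x) dx = 24·(0) = 0.
  So ∫_0^π u² dx = π + 8*π + 9*π/2 + 0 + 0 + 0 = 27*π/2.
  (u')² squared terms: (-16)²·∫cos(4x)² dx = 256·π/2 = 128*π;  (-6)²·∫cos(2x)² dx = 36·π/2 = 18*π.
  (u')² cross terms: 2·(-16)·(-6)·∫cos(4x)·cos(2x) dx = 192·(0) = 0.
  So ∫_0^π (u')² dx = 128*π + 18*π + 0 = 146*π.
||u||_{H^1}^2 = (27*π/2) + (146*π) = 319*π/2.


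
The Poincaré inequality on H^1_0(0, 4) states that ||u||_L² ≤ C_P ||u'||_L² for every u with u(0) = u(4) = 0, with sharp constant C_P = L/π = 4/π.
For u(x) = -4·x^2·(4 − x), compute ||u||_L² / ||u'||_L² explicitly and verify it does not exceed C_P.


||u||_L² / ||u'||_L² = 2*sqrt(14)/7 < C_P = 4/π.

u(x) = -4·x^2·(4 − x), so u'(x) = 4*x*(3*x - 8).
u(x) = -4·x^2·(4 − x) vanishes at x = 0 and x = 4, so u ∈ H^1_0(0, 4). Differentiate via the product rule and integrate the resulting polynomials term by term.
  ∫_0^4 u² dx = ∫_0^4 (16*x^6 - 128*x^5 + 256*x^4) dx. Term by term:
    ∫_0^4 16*x^6 dx = 262144/7;  ∫_0^4 -128*x^5 dx = -262144/3;  ∫_0^4 256*x^4 dx = 262144/5.
  Sum: 262144/7 − 262144/3 + 262144/5 = 262144/105.
  ∫_0^4 (u')² dx = ∫_0^4 (144*x^4 - 768*x^3 + 1024*x^2) dx. Term by term:
    ∫_0^4 144*x^4 dx = 147456/5;  ∫_0^4 -768*x^3 dx = -49152;  ∫_0^4 1024*x^2 dx = 65536/3.
  Sum: 147456/5 − 49152 + 65536/3 = 32768/15.
∫_0^4 u² dx = 262144/105, so ||u||_L² = 512*sqrt(105)/105.
∫_0^4 (u')² dx = 32768/15, so ||u'||_L² = 128*sqrt(30)/15.
Ratio ||u||_L² / ||u'||_L² = 2*sqrt(14)/7.
Sharp Poincaré constant on H^1_0(0, 4) is C_P = L/π = 4/π, achieved by sin(π/4·x).
A polynomial bump cannot attain the sharp Poincaré constant (only the first sine eigenfunction does), so the ratio is strictly less than C_P, consistent with ||u||_L² ≤ C_P ||u'||_L².


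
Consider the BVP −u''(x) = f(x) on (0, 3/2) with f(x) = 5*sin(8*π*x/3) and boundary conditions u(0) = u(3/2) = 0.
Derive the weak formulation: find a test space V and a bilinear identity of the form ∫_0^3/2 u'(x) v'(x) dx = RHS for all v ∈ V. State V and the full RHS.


V = H^1_0(0, 3/2) (so v(0) = v(3/2) = 0); weak form: ∫_0^3/2 u'v' dx = ∫_0^3/2 (5*sin(8*π*x/3)) v dx for all v ∈ V.

Multiply both sides by a test function v and integrate from 0 to 3/2:
  ∫_0^3/2 −u''(x) v(x) dx = ∫_0^3/2 f(x) v(x) dx.
Integrate the LHS by parts once:
  ∫_0^3/2 −u'' v dx = −[u'(x) v(x)]_0^3/2 + ∫_0^3/2 u'(x) v'(x) dx.
Thus ∫_0^3/2 u'(x) v'(x) dx = ∫_0^3/2 f(x) v(x) dx + [u'(x) v(x)]_0^3/2.
Choose V so that boundary terms are either known or forced to vanish.
u is Dirichlet: u(0) = u(3/2) = 0. Let V = H^1_0(0, 3/2); then v(0) = v(3/2) = 0, and [u' v]_0^3/2 = 0.
Weak formulation: find u (satisfying any essential BC) such that ∫_0^3/2 u'(x) v'(x) dx = ∫_0^3/2 f v dx for all v ∈ V.
Substituting f(x) = 5*sin(8*π*x/3), the right-hand side is ∫_0^3/2 (5*sin(8*π*x/3)) v dx.


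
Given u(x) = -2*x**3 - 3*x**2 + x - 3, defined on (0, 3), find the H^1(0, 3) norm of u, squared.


||u||_{H^1}^2 = 463107/70

The H^1 norm (squared) on an interval (0, L) is
  ||u||_{H^1}^2 = ∫_0^L u(x)^2 dx + ∫_0^L u'(x)^2 dx.
Compute u'(x) = -6*x**2 - 6*x + 1.
Then u(x)^2 = 4*x**6 + 12*x**5 + 5*x**4 + 6*x**3 + 19*x**2 - 6*x + 9 and u'(x)^2 = 36*x**4 + 72*x**3 + 24*x**2 - 12*x + 1.
Integrate each monomial from 0 to 3 using ∫_0^3 c·x^n dx = c·3^(n+1)/(n+1):
  ∫_0^3 u(x)^2 dx = ∫_0^3 (4*x^6 + 12*x^5 + 5*x^4 + 6*x^3 + 19*x^2 - 6*x + 9) dx. Term by term:
    ∫_0^3 4*x^6 dx = 8748/7;  ∫_0^3 12*x^5 dx = 1458;  ∫_0^3 5*x^4 dx = 243;
    ∫_0^3 6*x^3 dx = 243/2;  ∫_0^3 19*x^2 dx = 171;  ∫_0^3 -6*x dx = -27;
    ∫_0^3 9 dx = 27.
  Sum: 8748/7 + 1458 + 243 + 243/2 + 171 − 27 + 27 = 45405/14.
  ∫_0^3 u'(x)^2 dx = ∫_0^3 (36*x^4 + 72*x^3 + 24*x^2 - 12*x + 1) dx. Term by term:
    ∫_0^3 36*x^4 dx = 8748/5;  ∫_0^3 72*x^3 dx = 1458;  ∫_0^3 24*x^2 dx = 216;
    ∫_0^3 -12*x dx = -54;  ∫_0^3 1 dx = 3.
  Sum: 8748/5 + 1458 + 216 − 54 + 3 = 16863/5.
Adding: ||u||_{H^1}^2 = 45405/14 + 16863/5 = 463107/70.


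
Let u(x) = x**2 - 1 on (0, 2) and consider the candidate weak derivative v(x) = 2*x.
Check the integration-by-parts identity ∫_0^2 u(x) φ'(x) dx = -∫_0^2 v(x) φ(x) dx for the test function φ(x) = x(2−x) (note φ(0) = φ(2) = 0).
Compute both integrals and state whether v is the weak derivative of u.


LHS = -8/3, RHS = -8/3. Yes, v = u' weakly.

u(x) = x**2 - 1, classical derivative u'(x) = 2*x.
φ(x) = x(2−x), so φ'(x) = 2 - 2*x.
Note φ(0) = φ(2) = 0, so the boundary term u·φ vanishes.
LHS = ∫_0^2 u(x) φ'(x) dx = ∫_0^2 (-2*x^3 + 2*x^2 + 2*x - 2) dx. Term by term:
  ∫_0^2 -2*x^3 dx = -8;  ∫_0^2 2*x^2 dx = 16/3;  ∫_0^2 2*x dx = 4;
  ∫_0^2 -2 dx = -4.
Sum: -8 + 16/3 + 4 − 4 = -8/3.
So LHS = -8/3.
∫_0^2 v(x) φ(x) dx = ∫_0^2 (-2*x^3 + 4*x^2) dx. Term by term:
  ∫_0^2 -2*x^3 dx = -8;  ∫_0^2 4*x^2 dx = 32/3.
Sum: -8 + 32/3 = 8/3.
So RHS = -∫_0^2 v(x) φ(x) dx = -8/3.
LHS = RHS, so the identity holds for this test φ.
Moreover u is smooth here and v(x) = u'(x) = 2*x pointwise, so the identity holds for every test function. Hence v is the weak derivative of u.
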